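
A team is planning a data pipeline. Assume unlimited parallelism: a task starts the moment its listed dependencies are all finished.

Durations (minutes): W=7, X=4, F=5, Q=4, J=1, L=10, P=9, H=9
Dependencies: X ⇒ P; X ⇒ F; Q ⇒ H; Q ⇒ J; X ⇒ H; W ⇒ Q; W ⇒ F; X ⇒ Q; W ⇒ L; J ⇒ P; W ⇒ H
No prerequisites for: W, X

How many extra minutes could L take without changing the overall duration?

4

The longest chain is W→Q→J→P = 7+4+1+9 = 21; overall finish 21 minutes.
The longest chain containing L totals 17 minutes.
Float = 21 − 17 = 4.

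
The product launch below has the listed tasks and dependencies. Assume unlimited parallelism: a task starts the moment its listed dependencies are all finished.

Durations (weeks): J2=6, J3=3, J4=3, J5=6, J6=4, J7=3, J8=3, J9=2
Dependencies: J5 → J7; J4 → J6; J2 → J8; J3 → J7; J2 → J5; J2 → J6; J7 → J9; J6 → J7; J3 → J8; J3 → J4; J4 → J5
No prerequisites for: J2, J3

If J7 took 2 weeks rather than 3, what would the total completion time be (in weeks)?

16

The binding path is J2→J5→J7→J9 = 6+6+3+2 = 17; finish at 17 weeks.
J7 is on the critical path; changing it to 2 makes that path 16 weeks.
No other chain overtakes it, so the finish is 16 weeks.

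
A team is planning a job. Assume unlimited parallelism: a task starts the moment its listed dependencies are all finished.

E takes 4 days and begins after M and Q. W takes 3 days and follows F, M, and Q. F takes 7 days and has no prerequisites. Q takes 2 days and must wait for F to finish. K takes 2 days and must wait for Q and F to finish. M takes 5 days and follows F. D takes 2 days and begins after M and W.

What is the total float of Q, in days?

Critical path: F→M→W→D = 7+5+3+2 = 17, so the finish is 17 days.
Longest path through Q: 14 days (earliest finish 9, latest finish 12).
So Q can slip 12 − 9 = 3 days.

3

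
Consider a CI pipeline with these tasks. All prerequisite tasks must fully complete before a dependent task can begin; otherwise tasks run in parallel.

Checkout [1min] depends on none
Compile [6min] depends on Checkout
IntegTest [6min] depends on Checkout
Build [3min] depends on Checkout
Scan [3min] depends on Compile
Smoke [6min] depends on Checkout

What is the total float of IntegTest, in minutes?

3

Checkout→Compile→Scan = 1+6+3 = 10 sets the makespan at 10 minutes.
IntegTest finishes as early as 7 and must finish by 10.
Float = 10 − 7 = 3.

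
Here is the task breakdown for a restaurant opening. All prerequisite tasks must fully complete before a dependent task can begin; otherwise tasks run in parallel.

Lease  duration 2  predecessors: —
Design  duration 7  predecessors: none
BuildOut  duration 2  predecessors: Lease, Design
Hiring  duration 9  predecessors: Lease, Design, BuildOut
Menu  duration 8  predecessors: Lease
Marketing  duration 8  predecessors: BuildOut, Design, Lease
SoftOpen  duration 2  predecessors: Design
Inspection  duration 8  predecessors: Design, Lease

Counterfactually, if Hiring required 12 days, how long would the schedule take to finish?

21

The binding path is Design→BuildOut→Hiring = 7+2+9 = 18; finish at 18 days.
Hiring lies on that path, so at 12 days the path becomes 21 days.
That remains the longest chain; total 21 days.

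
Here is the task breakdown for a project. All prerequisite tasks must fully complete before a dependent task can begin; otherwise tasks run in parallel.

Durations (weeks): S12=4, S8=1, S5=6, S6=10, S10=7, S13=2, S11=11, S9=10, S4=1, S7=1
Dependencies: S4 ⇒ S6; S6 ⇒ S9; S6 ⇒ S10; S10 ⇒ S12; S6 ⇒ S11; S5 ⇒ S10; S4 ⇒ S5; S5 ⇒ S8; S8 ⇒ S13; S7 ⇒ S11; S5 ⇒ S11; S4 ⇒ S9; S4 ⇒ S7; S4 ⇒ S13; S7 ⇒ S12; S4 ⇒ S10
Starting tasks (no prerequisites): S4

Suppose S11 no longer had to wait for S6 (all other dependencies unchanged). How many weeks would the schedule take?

22

Before: longest chain S4→S6→S10→S12 = 1+10+7+4 = 22, finish 22.
Without S6→S11, S11's earliest start moves from 11 to 7.
After: S4→S6→S10→S12 = 1+10+7+4 = 22 → 22 weeks.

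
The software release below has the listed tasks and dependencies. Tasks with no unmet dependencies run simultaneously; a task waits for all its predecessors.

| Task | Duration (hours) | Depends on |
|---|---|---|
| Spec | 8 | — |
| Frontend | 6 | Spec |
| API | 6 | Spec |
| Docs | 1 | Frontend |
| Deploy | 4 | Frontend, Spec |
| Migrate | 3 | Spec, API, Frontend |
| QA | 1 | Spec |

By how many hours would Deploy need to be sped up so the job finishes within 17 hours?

Current finish: 18 hours; target: 17.
Deploy is on every critical path, so each hour cut from Deploy cuts the finish by one (this holds down to a finish of 17).
Need 18 − 17 = 1 hour off Deploy → Deploy becomes 3 hours, finish becomes 17.

1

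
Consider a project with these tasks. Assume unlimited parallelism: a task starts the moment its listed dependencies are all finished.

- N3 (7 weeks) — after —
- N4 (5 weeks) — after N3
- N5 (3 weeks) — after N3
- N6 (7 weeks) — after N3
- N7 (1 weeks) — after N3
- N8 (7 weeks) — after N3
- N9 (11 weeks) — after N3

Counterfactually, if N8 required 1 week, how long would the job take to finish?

Actual critical path: N3→N9 = 7+11 = 18 ⇒ 18 weeks.
N8 has 4 weeks of float (longest path through it is 14).
That remains the longest chain; total 18 weeks.

18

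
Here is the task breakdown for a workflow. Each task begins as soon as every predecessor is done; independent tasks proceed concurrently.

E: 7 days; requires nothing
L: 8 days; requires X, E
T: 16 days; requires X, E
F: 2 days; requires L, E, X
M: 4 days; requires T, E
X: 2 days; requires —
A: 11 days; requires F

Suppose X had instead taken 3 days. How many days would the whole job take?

28

Critical path before the change: E→L→F→A = 7+8+2+11 = 28 giving 28 days.
X is off the critical path — its longest chain is 23 days, giving 5 of slack.
That remains the longest chain; total 28 days.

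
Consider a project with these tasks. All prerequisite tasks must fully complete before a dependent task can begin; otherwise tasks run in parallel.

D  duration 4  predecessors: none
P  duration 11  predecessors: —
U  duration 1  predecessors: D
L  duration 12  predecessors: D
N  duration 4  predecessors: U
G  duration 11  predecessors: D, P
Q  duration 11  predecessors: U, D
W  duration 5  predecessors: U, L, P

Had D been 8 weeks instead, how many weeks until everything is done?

25

Critical path before the change: P→G = 11+11 = 22 giving 22 weeks.
D has 1 week of float (longest path through it is 21).
Now D→L→W = 8+12+5 = 25 is longest, so the finish becomes 25 weeks.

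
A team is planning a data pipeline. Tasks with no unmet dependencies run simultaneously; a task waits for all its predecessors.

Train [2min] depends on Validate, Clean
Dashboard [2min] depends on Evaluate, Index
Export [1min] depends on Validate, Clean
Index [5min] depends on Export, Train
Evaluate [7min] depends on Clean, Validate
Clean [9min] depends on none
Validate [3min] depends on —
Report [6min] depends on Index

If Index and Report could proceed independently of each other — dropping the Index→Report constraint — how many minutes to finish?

Before: longest chain Clean→Train→Index→Report = 9+2+5+6 = 22, finish 22.
Without Index→Report, Report's earliest start moves from 16 to 0.
After: Clean→Train→Index→Dashboard = 9+2+5+2 = 18 → 18 minutes.

18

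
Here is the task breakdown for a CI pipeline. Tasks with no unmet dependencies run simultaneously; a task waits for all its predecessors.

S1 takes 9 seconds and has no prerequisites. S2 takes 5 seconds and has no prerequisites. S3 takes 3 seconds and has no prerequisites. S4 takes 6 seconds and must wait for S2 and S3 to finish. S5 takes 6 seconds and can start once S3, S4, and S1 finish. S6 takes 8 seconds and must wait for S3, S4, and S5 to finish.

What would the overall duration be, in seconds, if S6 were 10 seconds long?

27

Critical path before the change: S2→S4→S5→S6 = 5+6+6+8 = 25 giving 25 seconds.
S6 lies on that path, so at 10 seconds the path becomes 27 seconds.
That remains the longest chain; total 27 seconds.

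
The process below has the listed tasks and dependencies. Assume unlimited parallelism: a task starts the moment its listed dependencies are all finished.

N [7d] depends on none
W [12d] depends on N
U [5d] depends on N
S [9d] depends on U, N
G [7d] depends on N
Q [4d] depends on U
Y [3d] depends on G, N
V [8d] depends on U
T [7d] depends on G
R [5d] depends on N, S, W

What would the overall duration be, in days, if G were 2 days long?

26

Baseline: N→U→S→R = 7+5+9+5 = 26 → 26 days.
G has 5 days of float (longest path through it is 21).
No other chain overtakes it, so the finish is 26 days.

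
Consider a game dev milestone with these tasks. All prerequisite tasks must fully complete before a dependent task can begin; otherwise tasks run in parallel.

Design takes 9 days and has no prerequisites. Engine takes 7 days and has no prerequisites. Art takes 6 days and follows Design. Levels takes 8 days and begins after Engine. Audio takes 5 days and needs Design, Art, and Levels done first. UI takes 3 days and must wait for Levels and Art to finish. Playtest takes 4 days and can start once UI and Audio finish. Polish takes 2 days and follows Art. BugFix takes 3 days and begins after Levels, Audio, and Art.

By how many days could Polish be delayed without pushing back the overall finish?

Design→Art→Audio→Playtest = 9+6+5+4 = 24 sets the makespan at 24 days.
Longest path through Polish: 17 days (earliest finish 17, latest finish 24).
Float = 24 − 17 = 7.

7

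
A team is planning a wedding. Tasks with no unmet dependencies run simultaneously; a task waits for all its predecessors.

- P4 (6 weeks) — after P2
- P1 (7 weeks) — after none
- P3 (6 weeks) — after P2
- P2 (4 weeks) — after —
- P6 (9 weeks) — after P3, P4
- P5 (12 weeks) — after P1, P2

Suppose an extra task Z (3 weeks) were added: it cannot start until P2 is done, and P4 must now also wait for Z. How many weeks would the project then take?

22

Originally the project takes 19 weeks.
With Z inserted, P4 now waits for max(P2, Z).
New critical path: P2→Z→P4→P6 = 4+3+6+9 = 22 ⇒ 22 weeks.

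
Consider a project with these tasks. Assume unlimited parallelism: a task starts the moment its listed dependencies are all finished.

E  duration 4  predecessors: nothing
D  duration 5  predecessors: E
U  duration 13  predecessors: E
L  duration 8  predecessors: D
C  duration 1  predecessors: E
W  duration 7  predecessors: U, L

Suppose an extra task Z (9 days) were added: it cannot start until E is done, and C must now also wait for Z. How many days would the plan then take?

Originally the plan takes 24 days.
With Z inserted, C now waits for max(E, Z).
New critical path: E→D→L→W = 4+5+8+7 = 24 ⇒ 24 days.

24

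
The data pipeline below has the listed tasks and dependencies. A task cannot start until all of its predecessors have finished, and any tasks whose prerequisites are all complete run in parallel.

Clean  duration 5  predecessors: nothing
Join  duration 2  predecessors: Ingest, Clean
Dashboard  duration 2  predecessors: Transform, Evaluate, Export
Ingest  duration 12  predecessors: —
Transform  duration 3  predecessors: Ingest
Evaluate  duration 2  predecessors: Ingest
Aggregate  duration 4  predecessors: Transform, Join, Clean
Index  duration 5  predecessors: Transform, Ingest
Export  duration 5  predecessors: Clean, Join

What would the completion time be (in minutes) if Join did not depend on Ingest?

Before: longest chain Ingest→Join→Export→Dashboard = 12+2+5+2 = 21, finish 21.
Without Ingest→Join, Join's earliest start moves from 12 to 5.
After: Ingest→Transform→Index = 12+3+5 = 20 → 20 minutes.

20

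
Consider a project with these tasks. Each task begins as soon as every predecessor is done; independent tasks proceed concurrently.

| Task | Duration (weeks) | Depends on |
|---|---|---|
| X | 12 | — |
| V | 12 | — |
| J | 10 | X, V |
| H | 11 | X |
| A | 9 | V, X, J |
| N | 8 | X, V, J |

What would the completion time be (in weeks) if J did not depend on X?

31

Original critical path: X→J→A = 12+10+9 = 31 ⇒ 31 weeks.
Dropping X→J doesn't change J's earliest start (12); another predecessor still binds.
After: V→J→A = 12+10+9 = 31 → 31 weeks.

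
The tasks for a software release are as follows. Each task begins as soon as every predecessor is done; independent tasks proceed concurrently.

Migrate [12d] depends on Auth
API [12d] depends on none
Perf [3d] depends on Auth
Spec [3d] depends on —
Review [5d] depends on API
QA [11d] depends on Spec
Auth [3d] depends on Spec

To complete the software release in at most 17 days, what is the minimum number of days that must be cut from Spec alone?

1

Current finish: 18 days; target: 17.
Spec is on every critical path, so each day cut from Spec cuts the finish by one (this holds down to a finish of 17).
Need 18 − 17 = 1 day off Spec → Spec becomes 2 days, finish becomes 17.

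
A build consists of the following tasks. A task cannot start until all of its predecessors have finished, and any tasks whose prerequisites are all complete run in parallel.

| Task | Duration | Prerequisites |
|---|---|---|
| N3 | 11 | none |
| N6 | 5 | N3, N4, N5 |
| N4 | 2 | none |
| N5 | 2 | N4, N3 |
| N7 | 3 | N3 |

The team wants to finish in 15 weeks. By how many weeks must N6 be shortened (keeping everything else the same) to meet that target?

3

Current finish: 18 weeks; target: 15.
N6 is on every critical path, so each week cut from N6 cuts the finish by one (this holds down to a finish of 14).
Need 18 − 15 = 3 weeks off N6 → N6 becomes 2 weeks, finish becomes 15.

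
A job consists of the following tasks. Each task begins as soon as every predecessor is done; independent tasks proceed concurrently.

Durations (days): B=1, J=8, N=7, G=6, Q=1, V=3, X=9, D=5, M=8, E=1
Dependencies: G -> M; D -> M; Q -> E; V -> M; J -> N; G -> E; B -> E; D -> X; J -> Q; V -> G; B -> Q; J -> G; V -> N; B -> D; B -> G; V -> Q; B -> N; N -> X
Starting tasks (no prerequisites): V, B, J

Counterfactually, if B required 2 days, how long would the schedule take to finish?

As given, the longest chain is J→N→X = 8+7+9 = 24, so the finish is 24 days.
The longest path through B is only 17 days, so B has float 7.
No other chain overtakes it, so the finish is 24 days.

24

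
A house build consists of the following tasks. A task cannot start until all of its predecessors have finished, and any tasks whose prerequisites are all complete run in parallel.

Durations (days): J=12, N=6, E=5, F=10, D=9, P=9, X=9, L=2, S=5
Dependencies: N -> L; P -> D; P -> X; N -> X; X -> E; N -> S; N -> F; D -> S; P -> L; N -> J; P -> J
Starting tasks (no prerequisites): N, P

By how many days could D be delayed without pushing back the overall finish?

0

P→X→E = 9+9+5 = 23 sets the makespan at 23 days.
Longest path through D: 23 days (earliest finish 18, latest finish 18).
Float = 23 − 23 = 0.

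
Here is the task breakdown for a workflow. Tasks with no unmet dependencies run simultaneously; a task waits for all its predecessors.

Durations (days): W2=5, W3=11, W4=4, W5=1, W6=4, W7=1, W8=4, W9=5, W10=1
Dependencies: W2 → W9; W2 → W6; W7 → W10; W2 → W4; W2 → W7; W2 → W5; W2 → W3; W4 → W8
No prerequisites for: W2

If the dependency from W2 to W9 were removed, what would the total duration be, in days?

16

Before: longest chain W2→W3 = 5+11 = 16, finish 16.
Without W2→W9, W9's earliest start moves from 5 to 0.
After: W2→W3 = 5+11 = 16 → 16 days.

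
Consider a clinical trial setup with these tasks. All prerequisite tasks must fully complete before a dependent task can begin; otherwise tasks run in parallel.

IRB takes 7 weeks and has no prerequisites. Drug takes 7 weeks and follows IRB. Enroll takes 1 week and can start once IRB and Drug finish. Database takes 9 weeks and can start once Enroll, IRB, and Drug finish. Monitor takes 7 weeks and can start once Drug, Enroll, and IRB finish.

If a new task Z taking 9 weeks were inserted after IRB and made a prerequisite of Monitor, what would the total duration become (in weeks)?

24

Originally the job takes 24 weeks.
With Z inserted, Monitor now waits for max(Drug, Enroll, IRB, Z).
New critical path: IRB→Drug→Enroll→Database = 7+7+1+9 = 24 ⇒ 24 weeks.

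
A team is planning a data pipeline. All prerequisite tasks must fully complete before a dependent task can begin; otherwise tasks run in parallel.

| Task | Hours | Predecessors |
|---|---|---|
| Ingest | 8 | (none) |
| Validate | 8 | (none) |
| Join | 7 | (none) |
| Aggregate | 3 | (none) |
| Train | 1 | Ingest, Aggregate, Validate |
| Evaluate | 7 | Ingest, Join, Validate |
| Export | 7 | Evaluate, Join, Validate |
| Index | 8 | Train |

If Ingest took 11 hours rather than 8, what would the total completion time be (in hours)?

25

Actual critical path: Ingest→Evaluate→Export = 8+7+7 = 22 ⇒ 22 hours.
Since Ingest is critical, the +3 change carries straight to that chain (now 25 hours).
That remains the longest chain; total 25 hours.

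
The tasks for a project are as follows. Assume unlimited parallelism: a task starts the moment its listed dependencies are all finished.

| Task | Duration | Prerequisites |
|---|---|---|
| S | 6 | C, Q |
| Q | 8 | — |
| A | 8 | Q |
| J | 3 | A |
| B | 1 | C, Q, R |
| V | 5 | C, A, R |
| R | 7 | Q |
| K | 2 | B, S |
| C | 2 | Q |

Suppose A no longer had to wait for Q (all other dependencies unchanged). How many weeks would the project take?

20

With the dependency in place, Q→A→V = 8+8+5 = 21 sets the finish at 21 weeks.
Without Q→A, A's earliest start moves from 8 to 0.
After: Q→R→V = 8+7+5 = 20 → 20 weeks.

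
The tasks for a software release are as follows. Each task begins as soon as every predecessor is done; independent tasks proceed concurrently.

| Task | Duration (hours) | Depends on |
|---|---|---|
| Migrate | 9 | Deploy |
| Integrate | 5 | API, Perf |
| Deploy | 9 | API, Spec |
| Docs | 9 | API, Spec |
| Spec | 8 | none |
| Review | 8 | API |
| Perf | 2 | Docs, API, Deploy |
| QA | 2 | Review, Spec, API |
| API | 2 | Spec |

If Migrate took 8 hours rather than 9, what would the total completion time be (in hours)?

Actual critical path: Spec→API→Deploy→Migrate = 8+2+9+9 = 28 ⇒ 28 hours.
Migrate is on the critical path; changing it to 8 makes that path 27 hours.
That remains the longest chain; total 27 hours.

27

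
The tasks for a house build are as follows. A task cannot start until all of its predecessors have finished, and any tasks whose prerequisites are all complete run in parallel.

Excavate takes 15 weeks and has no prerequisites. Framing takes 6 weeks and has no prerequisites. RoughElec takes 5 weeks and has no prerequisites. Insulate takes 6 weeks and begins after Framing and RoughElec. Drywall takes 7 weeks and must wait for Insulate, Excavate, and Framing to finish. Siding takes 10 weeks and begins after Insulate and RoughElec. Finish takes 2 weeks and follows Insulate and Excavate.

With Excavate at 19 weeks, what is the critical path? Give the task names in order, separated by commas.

As given, the longest chain is Excavate→Drywall = 15+7 = 22, so the finish is 22 weeks.
Excavate is on the critical path; changing it to 19 makes that path 26 weeks.
No other chain overtakes it, so the finish is 26 weeks.

Excavate, Drywall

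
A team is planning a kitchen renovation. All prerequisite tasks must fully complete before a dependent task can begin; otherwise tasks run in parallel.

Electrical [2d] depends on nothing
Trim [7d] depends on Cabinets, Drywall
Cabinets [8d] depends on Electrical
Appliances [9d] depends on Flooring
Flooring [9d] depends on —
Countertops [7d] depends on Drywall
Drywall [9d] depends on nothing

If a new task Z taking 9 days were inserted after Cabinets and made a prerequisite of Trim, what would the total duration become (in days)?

26

Originally the job takes 18 days.
With Z inserted, Trim now waits for max(Cabinets, Drywall, Z).
New critical path: Electrical→Cabinets→Z→Trim = 2+8+9+7 = 26 ⇒ 26 days.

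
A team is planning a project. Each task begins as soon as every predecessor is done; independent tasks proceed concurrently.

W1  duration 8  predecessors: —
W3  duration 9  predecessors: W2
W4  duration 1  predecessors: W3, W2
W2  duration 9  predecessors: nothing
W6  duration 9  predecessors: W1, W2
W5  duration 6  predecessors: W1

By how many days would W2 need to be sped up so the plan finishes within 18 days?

1

Current finish: 19 days; target: 18.
W2 is on every critical path, so each day cut from W2 cuts the finish by one (this holds down to a finish of 17).
Need 19 − 18 = 1 day off W2 → W2 becomes 8 days, finish becomes 18.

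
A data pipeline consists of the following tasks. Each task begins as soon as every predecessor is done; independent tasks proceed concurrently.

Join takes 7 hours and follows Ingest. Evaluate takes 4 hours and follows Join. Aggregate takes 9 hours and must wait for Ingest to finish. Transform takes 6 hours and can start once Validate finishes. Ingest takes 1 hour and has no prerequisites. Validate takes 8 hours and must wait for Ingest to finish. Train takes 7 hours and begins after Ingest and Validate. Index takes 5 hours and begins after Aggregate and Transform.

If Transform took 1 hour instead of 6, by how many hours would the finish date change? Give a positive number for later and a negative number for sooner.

-4

The binding path is Ingest→Validate→Transform→Index = 1+8+6+5 = 20; finish at 20 hours.
Transform lies on that path, so at 1 hour the path becomes 15 hours.
New critical path: Ingest→Validate→Train = 1+8+7 = 16 ⇒ 16 hours.
Change in finish: 16 − 20 = -4 hours.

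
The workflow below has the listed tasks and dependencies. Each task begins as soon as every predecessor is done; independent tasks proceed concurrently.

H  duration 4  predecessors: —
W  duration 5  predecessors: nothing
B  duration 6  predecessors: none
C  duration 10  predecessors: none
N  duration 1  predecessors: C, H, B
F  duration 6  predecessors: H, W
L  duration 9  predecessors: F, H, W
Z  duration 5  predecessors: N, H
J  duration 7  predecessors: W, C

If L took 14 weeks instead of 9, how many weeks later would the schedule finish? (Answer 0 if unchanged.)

Baseline: W→F→L = 5+6+9 = 20 → 20 weeks.
L is on the critical path; changing it to 14 makes that path 25 weeks.
That remains the longest chain; total 25 weeks.
Change in finish: 25 − 20 = +5 weeks.

5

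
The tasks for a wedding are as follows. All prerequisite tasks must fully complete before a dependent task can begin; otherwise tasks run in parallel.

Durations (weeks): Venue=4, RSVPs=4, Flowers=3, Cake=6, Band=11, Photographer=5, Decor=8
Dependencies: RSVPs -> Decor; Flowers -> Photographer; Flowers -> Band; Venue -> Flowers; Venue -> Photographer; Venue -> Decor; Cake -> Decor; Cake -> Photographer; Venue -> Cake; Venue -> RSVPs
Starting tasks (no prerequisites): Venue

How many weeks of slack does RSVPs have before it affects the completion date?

Venue→Flowers→Band = 4+3+11 = 18 sets the makespan at 18 weeks.
The longest chain containing RSVPs totals 16 weeks.
So RSVPs can slip 10 − 8 = 2 weeks.

2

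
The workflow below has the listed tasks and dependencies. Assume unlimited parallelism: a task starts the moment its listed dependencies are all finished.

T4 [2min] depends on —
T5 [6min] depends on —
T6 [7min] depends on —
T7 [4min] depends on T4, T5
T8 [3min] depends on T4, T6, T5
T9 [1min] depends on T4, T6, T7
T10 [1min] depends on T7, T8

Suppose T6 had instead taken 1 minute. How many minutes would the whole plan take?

11

As given, the longest chain is T6→T8→T10 = 7+3+1 = 11, so the finish is 11 minutes.
T6 is on the critical path; changing it to 1 makes that path 5 minutes.
New critical path: T5→T7→T9 = 6+4+1 = 11 ⇒ 11 minutes.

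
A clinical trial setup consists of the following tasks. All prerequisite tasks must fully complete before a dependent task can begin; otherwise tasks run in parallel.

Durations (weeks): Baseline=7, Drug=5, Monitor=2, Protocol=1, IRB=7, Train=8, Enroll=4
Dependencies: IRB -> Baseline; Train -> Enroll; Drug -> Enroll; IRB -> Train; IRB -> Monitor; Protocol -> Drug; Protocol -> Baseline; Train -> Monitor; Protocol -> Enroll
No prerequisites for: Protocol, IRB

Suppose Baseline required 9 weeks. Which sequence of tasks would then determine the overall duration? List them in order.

Actual critical path: IRB→Train→Enroll = 7+8+4 = 19 ⇒ 19 weeks.
The longest path through Baseline is only 14 weeks, so Baseline has float 5.
That remains the longest chain; total 19 weeks.

IRB, Train, Enroll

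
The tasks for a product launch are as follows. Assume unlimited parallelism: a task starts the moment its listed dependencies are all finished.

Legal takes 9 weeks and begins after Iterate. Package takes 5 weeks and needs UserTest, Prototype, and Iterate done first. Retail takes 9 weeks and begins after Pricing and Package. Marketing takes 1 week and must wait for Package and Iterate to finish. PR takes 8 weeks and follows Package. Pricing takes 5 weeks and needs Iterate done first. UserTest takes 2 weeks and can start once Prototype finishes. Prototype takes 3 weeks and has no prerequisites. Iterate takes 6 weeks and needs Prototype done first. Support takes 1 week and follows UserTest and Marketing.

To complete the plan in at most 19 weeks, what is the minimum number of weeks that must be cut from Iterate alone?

4

Current finish: 23 weeks; target: 19.
Iterate is on every critical path, so each week cut from Iterate cuts the finish by one (this holds down to a finish of 19).
Need 23 − 19 = 4 weeks off Iterate → Iterate becomes 2 weeks, finish becomes 19.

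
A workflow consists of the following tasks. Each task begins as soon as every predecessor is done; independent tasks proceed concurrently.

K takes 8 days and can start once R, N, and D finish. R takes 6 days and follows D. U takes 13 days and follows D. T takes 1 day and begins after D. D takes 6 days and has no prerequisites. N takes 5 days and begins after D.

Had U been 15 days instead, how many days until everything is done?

21

The binding path is D→R→K = 6+6+8 = 20; finish at 20 days.
The longest path through U is only 19 days, so U has float 1.
The binding chain switches to D→U = 6+15 = 21; finish 21 days.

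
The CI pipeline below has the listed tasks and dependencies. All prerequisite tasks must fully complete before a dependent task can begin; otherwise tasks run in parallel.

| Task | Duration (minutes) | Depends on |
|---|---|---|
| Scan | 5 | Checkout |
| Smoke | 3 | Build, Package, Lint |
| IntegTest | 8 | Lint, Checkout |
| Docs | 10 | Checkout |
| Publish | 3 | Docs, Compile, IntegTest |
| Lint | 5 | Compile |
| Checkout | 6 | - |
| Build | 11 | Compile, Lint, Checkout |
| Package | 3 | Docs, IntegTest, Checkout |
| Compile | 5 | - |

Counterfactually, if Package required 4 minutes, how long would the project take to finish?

25

The binding path is Compile→Lint→IntegTest→Package→Smoke = 5+5+8+3+3 = 24; finish at 24 minutes.
Package lies on that path, so at 4 minutes the path becomes 25 minutes.
That remains the longest chain; total 25 minutes.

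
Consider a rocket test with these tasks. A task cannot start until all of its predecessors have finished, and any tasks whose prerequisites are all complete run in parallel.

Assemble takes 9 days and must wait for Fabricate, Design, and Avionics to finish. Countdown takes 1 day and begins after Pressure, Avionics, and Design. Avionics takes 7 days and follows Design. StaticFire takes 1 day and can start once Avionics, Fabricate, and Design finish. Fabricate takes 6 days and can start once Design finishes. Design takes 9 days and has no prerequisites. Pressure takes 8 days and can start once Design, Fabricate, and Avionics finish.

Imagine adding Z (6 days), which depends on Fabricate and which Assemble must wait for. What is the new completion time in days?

Originally the rocket test takes 25 days.
With Z inserted, Assemble now waits for max(Fabricate, Design, Avionics, Z).
New critical path: Design→Fabricate→Z→Assemble = 9+6+6+9 = 30 ⇒ 30 days.

30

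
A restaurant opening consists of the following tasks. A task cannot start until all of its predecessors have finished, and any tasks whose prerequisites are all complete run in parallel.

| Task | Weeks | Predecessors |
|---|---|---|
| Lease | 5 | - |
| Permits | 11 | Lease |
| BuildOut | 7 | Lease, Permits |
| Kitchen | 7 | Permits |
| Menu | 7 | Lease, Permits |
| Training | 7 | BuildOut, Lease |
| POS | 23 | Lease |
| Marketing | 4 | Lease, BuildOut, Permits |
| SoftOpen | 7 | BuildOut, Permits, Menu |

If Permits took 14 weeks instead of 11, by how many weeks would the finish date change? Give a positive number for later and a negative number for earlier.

Actual critical path: Lease→Permits→BuildOut→Training = 5+11+7+7 = 30 ⇒ 30 weeks.
Permits is on the critical path; changing it to 14 makes that path 33 weeks.
No other chain overtakes it, so the finish is 33 weeks.
Change in finish: 33 − 30 = +3 weeks.

3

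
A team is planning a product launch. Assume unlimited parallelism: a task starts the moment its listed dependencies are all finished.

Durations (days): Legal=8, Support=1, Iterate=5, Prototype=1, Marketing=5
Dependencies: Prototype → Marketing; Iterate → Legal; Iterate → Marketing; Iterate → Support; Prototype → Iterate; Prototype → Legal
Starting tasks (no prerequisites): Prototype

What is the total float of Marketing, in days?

3

Critical path: Prototype→Iterate→Legal = 1+5+8 = 14, so the finish is 14 days.
The longest chain containing Marketing totals 11 days.
Float = 14 − 11 = 3.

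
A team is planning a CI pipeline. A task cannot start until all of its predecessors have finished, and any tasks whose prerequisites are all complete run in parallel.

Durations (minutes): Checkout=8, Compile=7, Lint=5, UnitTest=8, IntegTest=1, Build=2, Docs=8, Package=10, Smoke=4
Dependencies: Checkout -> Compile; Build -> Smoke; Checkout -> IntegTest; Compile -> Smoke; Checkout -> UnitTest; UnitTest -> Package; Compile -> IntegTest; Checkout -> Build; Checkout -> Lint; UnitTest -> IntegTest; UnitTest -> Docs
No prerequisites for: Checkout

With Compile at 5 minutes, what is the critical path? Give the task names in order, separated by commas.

As given, the longest chain is Checkout→UnitTest→Package = 8+8+10 = 26, so the finish is 26 minutes.
Compile has 7 minutes of float (longest path through it is 19).
The critical path is still Checkout→UnitTest→Package; finish is now 26 minutes.

Checkout, UnitTest, Package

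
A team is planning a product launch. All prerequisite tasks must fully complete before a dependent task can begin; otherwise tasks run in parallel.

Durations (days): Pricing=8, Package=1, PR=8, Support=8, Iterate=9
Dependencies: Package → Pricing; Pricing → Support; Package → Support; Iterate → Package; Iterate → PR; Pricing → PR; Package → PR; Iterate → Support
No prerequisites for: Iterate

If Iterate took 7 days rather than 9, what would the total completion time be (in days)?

24

As given, the longest chain is Iterate→Package→Pricing→PR = 9+1+8+8 = 26, so the finish is 26 days.
Iterate is on the critical path; changing it to 7 makes that path 24 days.
No other chain overtakes it, so the finish is 24 days.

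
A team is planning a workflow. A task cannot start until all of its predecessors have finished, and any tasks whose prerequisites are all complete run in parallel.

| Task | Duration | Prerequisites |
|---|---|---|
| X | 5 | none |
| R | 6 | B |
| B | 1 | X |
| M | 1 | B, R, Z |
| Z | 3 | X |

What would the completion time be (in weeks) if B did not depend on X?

Original critical path: X→B→R→M = 5+1+6+1 = 13 ⇒ 13 weeks.
Without X→B, B's earliest start moves from 5 to 0.
After: X→Z→M = 5+3+1 = 9 → 9 weeks.

9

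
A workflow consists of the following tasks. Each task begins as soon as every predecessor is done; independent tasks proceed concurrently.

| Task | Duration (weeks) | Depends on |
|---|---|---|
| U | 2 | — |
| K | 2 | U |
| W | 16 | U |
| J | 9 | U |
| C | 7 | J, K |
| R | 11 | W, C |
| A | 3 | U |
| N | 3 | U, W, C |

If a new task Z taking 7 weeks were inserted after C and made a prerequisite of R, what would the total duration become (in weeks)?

36

Originally the plan takes 29 weeks.
With Z inserted, R now waits for max(W, C, Z).
New critical path: U→J→C→Z→R = 2+9+7+7+11 = 36 ⇒ 36 weeks.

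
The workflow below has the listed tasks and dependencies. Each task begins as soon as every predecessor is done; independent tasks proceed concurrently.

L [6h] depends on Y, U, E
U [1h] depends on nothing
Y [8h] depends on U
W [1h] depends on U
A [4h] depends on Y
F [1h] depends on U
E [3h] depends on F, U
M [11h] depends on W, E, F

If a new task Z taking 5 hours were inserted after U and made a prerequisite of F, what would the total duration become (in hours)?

Originally the schedule takes 16 hours.
With Z inserted, F now waits for max(U, Z).
New critical path: U→Z→F→E→M = 1+5+1+3+11 = 21 ⇒ 21 hours.

21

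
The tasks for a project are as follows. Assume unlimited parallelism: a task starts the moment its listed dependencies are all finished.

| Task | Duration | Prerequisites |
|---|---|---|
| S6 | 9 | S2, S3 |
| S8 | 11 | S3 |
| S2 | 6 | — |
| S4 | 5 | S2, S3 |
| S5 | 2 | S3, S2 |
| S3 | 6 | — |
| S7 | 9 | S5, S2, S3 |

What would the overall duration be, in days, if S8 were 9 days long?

17

Critical path before the change: S3→S8 = 6+11 = 17 giving 17 days.
S8 lies on that path, so at 9 days the path becomes 15 days.
Now S2→S5→S7 = 6+2+9 = 17 is longest, so the finish becomes 17 days.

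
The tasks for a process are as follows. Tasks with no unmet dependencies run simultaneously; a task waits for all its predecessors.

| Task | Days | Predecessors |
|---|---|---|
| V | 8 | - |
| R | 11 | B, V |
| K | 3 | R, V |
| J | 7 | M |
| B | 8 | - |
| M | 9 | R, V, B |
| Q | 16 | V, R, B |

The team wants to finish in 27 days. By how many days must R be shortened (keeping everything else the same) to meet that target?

Current finish: 35 days; target: 27.
R is on every critical path, so each day cut from R cuts the finish by one (this holds down to a finish of 25).
Need 35 − 27 = 8 days off R → R becomes 3 days, finish becomes 27.

8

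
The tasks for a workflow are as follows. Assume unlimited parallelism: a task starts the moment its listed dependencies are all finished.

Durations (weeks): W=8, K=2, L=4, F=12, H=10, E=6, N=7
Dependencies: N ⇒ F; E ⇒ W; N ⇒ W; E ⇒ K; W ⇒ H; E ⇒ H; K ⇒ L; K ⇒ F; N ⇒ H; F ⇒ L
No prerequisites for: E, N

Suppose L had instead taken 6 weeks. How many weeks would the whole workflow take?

26

Baseline: N→W→H = 7+8+10 = 25 → 25 weeks.
L is off the critical path — its longest chain is 24 weeks, giving 1 of slack.
New critical path: E→K→F→L = 6+2+12+6 = 26 ⇒ 26 weeks.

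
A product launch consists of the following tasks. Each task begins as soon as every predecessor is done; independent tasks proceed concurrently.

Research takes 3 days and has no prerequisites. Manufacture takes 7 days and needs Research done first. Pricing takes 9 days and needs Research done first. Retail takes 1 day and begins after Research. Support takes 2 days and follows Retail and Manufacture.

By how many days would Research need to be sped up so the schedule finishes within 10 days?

2

Current finish: 12 days; target: 10.
Research is on every critical path, so each day cut from Research cuts the finish by one (this holds down to a finish of 10).
Need 12 − 10 = 2 days off Research → Research becomes 1 day, finish becomes 10.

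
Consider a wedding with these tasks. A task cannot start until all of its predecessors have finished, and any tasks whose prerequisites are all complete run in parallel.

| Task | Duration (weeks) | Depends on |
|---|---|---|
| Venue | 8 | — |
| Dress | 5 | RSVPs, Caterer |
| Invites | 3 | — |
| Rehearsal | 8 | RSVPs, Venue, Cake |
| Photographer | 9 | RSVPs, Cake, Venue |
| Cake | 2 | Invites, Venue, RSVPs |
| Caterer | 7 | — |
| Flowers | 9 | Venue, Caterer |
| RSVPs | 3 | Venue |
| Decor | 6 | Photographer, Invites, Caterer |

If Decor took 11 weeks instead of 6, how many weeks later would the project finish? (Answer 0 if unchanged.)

5

The binding path is Venue→RSVPs→Cake→Photographer→Decor = 8+3+2+9+6 = 28; finish at 28 weeks.
Decor is on the critical path; changing it to 11 makes that path 33 weeks.
The critical path is still Venue→RSVPs→Cake→Photographer→Decor; finish is now 33 weeks.
Change in finish: 33 − 28 = +5 weeks.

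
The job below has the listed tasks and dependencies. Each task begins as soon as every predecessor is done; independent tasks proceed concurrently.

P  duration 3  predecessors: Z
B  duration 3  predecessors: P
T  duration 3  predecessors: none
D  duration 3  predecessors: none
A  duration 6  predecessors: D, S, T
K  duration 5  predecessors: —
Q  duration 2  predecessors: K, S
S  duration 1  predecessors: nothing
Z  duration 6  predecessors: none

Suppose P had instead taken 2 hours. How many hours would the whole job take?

Actual critical path: Z→P→B = 6+3+3 = 12 ⇒ 12 hours.
P is on the critical path; changing it to 2 makes that path 11 hours.
That remains the longest chain; total 11 hours.

11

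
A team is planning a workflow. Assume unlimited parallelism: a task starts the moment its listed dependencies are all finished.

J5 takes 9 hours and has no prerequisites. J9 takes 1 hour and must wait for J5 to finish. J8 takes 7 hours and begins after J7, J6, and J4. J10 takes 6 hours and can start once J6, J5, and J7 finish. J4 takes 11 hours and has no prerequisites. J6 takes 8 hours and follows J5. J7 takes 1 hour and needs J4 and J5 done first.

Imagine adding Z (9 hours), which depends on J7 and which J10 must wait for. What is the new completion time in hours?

Originally the project takes 24 hours.
With Z inserted, J10 now waits for max(J6, J5, J7, Z).
New critical path: J4→J7→Z→J10 = 11+1+9+6 = 27 ⇒ 27 hours.

27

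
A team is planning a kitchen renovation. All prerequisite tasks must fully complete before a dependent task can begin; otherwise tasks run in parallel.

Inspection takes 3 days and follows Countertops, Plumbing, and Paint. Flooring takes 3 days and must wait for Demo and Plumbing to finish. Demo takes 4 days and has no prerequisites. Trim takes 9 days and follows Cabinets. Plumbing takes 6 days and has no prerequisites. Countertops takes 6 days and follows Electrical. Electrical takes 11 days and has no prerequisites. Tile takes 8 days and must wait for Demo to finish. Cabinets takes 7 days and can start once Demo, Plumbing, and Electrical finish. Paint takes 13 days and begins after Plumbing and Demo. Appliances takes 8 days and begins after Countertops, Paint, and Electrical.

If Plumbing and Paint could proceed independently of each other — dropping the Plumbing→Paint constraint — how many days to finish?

Original critical path: Plumbing→Paint→Appliances = 6+13+8 = 27 ⇒ 27 days.
Without Plumbing→Paint, Paint's earliest start moves from 6 to 4.
After: Electrical→Cabinets→Trim = 11+7+9 = 27 → 27 days.

27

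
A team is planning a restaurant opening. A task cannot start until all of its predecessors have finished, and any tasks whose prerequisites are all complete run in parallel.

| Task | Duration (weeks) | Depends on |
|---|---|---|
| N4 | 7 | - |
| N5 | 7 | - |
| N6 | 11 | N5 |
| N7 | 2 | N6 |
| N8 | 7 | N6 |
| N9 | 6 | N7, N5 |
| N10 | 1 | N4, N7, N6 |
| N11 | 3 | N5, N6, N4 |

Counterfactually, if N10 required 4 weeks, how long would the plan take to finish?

Baseline: N5→N6→N7→N9 = 7+11+2+6 = 26 → 26 weeks.
N10 has 5 weeks of float (longest path through it is 21).
That remains the longest chain; total 26 weeks.

26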